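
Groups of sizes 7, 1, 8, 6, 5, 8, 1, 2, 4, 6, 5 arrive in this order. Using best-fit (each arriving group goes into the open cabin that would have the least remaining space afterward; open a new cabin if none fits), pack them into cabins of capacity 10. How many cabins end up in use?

  7 → cabin 1 (new)  [load 7/10]
  1 → cabin 1  [load 8/10]
  8 → cabin 2 (new)  [load 8/10]
  6 → cabin 3 (new)  [load 6/10]
  5 → cabin 4 (new)  [load 5/10]
  8 → cabin 5 (new)  [load 8/10]
  1 → cabin 1  [load 9/10]
  2 → cabin 2  [load 10/10]
  4 → cabin 3  [load 10/10]
  6 → cabin 6 (new)  [load 6/10]
  5 → cabin 4  [load 10/10]
6 cabins opened.

6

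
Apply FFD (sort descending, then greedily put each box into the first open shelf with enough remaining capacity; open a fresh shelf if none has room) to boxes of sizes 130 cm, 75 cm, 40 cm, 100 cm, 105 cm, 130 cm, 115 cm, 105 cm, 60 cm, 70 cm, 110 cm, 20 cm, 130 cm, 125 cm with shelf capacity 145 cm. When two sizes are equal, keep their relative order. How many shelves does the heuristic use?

11

Sorted descending: 130, 130, 130, 125, 115, 110, 105, 105, 100, 75, 70, 60, 40, 20.
  130 → shelf 1 (new)  [load 130/145]
  130 → shelf 2 (new)  [load 130/145]
  130 → shelf 3 (new)  [load 130/145]
  125 → shelf 4 (new)  [load 125/145]
  115 → shelf 5 (new)  [load 115/145]
  110 → shelf 6 (new)  [load 110/145]
  105 → shelf 7 (new)  [load 105/145]
  105 → shelf 8 (new)  [load 105/145]
  100 → shelf 9 (new)  [load 100/145]
  75 → shelf 10 (new)  [load 75/145]
  70 → shelf 10  [load 145/145]
  60 → shelf 11 (new)  [load 60/145]
  40 → shelf 7  [load 145/145]
  20 → shelf 4  [load 145/145]
11 shelves opened.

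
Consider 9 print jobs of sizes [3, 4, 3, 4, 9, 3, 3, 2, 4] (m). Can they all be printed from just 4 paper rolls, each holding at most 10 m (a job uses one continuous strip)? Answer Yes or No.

A valid assignment using 4 paper rolls:
  roll 1: 9 = 9
  roll 2: 4 + 4 + 2 = 10
  roll 3: 4 + 3 + 3 = 10
  roll 4: 3 + 3 = 6
Every load is within 10 m, so 4 paper rolls suffice.

Yes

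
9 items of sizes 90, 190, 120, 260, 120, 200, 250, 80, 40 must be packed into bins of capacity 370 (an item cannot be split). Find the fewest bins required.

4

Total = 260 + 250 + 200 + 190 + 120 + 120 + 90 + 80 + 40 = 1350.
Lower bound: ⌈1350/370⌉ = 4 bins.
A packing using 4 bins:
  bin 1: 260 + 90 = 350
  bin 2: 250 + 120 = 370
  bin 3: 200 + 120 + 40 = 360
  bin 4: 190 + 80 = 270
This matches the lower bound, so 4 is optimal.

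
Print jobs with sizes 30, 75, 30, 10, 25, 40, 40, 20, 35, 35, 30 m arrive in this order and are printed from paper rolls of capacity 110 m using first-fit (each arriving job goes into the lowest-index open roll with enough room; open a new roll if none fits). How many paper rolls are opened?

  30 → roll 1 (new)  [load 30/110]
  75 → roll 1  [load 105/110]
  30 → roll 2 (new)  [load 30/110]
  10 → roll 2  [load 40/110]
  25 → roll 2  [load 65/110]
  40 → roll 2  [load 105/110]
  40 → roll 3 (new)  [load 40/110]
  20 → roll 3  [load 60/110]
  35 → roll 3  [load 95/110]
  35 → roll 4 (new)  [load 35/110]
  30 → roll 4  [load 65/110]
4 paper rolls opened.

4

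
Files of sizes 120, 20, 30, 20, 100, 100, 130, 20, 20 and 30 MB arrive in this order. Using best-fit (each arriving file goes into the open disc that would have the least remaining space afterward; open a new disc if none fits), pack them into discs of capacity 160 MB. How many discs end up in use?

4

  120 → disc 1 (new)  [load 120/160]
  20 → disc 1  [load 140/160]
  30 → disc 2 (new)  [load 30/160]
  20 → disc 1  [load 160/160]
  100 → disc 2  [load 130/160]
  100 → disc 3 (new)  [load 100/160]
  130 → disc 4 (new)  [load 130/160]
  20 → disc 2  [load 150/160]
  20 → disc 4  [load 150/160]
  30 → disc 3  [load 130/160]
4 discs opened.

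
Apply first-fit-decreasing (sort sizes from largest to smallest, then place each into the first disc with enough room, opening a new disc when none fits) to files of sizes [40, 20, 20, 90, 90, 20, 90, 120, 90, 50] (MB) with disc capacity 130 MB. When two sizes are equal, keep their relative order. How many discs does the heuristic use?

6

Sorted descending: 120, 90, 90, 90, 90, 50, 40, 20, 20, 20.
  120 → disc 1 (new)  [load 120/130]
  90 → disc 2 (new)  [load 90/130]
  90 → disc 3 (new)  [load 90/130]
  90 → disc 4 (new)  [load 90/130]
  90 → disc 5 (new)  [load 90/130]
  50 → disc 6 (new)  [load 50/130]
  40 → disc 2  [load 130/130]
  20 → disc 3  [load 110/130]
  20 → disc 3  [load 130/130]
  20 → disc 4  [load 110/130]
6 discs opened.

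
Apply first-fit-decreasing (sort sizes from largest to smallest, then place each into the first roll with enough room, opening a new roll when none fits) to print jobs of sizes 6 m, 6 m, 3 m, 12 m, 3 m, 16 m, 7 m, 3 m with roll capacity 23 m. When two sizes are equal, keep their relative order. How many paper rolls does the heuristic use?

3

Sorted descending: 16, 12, 7, 6, 6, 3, 3, 3.
  16 → roll 1 (new)  [load 16/23]
  12 → roll 2 (new)  [load 12/23]
  7 → roll 1  [load 23/23]
  6 → roll 2  [load 18/23]
  6 → roll 3 (new)  [load 6/23]
  3 → roll 2  [load 21/23]
  3 → roll 3  [load 9/23]
  3 → roll 3  [load 12/23]
3 paper rolls opened.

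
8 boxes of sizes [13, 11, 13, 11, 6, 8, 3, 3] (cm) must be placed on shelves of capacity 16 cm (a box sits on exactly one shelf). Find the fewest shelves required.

5

Total = 13 + 13 + 11 + 11 + 8 + 6 + 3 + 3 = 68 cm.
Lower bound: ⌈68/16⌉ = 5 shelves.
A packing using 5 shelves:
  shelf 1: 13 + 3 = 16
  shelf 2: 13 + 3 = 16
  shelf 3: 11 = 11
  shelf 4: 11 = 11
  shelf 5: 8 + 6 = 14
This matches the lower bound, so 5 is optimal.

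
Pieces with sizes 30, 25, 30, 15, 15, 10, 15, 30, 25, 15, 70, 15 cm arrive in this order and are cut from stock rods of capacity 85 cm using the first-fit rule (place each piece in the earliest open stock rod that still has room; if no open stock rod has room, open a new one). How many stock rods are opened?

  30 → stock rod 1 (new)  [load 30/85]
  25 → stock rod 1  [load 55/85]
  30 → stock rod 1  [load 85/85]
  15 → stock rod 2 (new)  [load 15/85]
  15 → stock rod 2  [load 30/85]
  10 → stock rod 2  [load 40/85]
  15 → stock rod 2  [load 55/85]
  30 → stock rod 2  [load 85/85]
  25 → stock rod 3 (new)  [load 25/85]
  15 → stock rod 3  [load 40/85]
  70 → stock rod 4 (new)  [load 70/85]
  15 → stock rod 3  [load 55/85]
4 stock rods opened.

4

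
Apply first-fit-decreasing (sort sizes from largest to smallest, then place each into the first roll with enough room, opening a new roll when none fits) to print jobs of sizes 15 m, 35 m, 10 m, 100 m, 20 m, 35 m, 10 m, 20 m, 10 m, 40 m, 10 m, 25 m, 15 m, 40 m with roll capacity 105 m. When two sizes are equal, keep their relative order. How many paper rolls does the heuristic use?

4

Sorted descending: 100, 40, 40, 35, 35, 25, 20, 20, 15, 15, 10, 10, 10, 10.
  100 → roll 1 (new)  [load 100/105]
  40 → roll 2 (new)  [load 40/105]
  40 → roll 2  [load 80/105]
  35 → roll 3 (new)  [load 35/105]
  35 → roll 3  [load 70/105]
  25 → roll 2  [load 105/105]
  20 → roll 3  [load 90/105]
  20 → roll 4 (new)  [load 20/105]
  15 → roll 3  [load 105/105]
  15 → roll 4  [load 35/105]
  10 → roll 4  [load 45/105]
  10 → roll 4  [load 55/105]
  10 → roll 4  [load 65/105]
  10 → roll 4  [load 75/105]
4 paper rolls opened.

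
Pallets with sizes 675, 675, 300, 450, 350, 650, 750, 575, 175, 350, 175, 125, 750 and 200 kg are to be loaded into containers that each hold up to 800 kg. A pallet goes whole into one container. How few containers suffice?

Total = 750 + 750 + 675 + 675 + 650 + 575 + 450 + 350 + 350 + 300 + 200 + 175 + 175 + 125 = 6200 kg.
Lower bound: ⌈6200/800⌉ = 8 containers.
A packing using 9 containers:
  container 1: 750 = 750
  container 2: 750 = 750
  container 3: 675 + 125 = 800
  container 4: 675 = 675
  container 5: 650 = 650
  container 6: 575 + 200 = 775
  container 7: 450 + 350 = 800
  container 8: 350 + 300 = 650
  container 9: 175 + 175 = 350
No arrangement into 8 containers stays within capacity, so 9 is optimal.

9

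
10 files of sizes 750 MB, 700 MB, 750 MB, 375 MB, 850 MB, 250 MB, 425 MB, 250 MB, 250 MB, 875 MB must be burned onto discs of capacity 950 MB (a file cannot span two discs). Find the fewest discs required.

7

Total = 875 + 850 + 750 + 750 + 700 + 425 + 375 + 250 + 250 + 250 = 5475 MB.
Lower bound: ⌈5475/950⌉ = 6 discs.
A packing using 7 discs:
  disc 1: 875 = 875
  disc 2: 850 = 850
  disc 3: 750 = 750
  disc 4: 750 = 750
  disc 5: 700 + 250 = 950
  disc 6: 425 + 375 = 800
  disc 7: 250 + 250 = 500
No arrangement into 6 discs stays within capacity, so 7 is optimal.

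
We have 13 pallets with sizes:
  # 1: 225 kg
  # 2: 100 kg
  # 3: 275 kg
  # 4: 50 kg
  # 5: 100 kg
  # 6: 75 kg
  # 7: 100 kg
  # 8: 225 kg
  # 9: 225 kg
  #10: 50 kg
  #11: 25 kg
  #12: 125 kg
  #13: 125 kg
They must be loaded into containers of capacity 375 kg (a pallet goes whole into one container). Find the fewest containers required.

5

Total = 275 + 225 + 225 + 225 + 125 + 125 + 100 + 100 + 100 + 75 + 50 + 50 + 25 = 1700 kg.
Lower bound: ⌈1700/375⌉ = 5 containers.
A packing using 5 containers:
  container 1: 275 + 100 = 375
  container 2: 225 + 125 + 25 = 375
  container 3: 225 + 125 = 350
  container 4: 225 + 100 + 50 = 375
  container 5: 100 + 75 + 50 = 225
This matches the lower bound, so 5 is optimal.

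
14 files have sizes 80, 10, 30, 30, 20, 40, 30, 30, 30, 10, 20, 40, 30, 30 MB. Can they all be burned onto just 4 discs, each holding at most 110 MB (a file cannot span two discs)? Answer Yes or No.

Yes

A valid assignment using 4 discs:
  disc 1: 80 + 30 = 110
  disc 2: 40 + 40 + 30 = 110
  disc 3: 30 + 30 + 30 + 20 = 110
  disc 4: 30 + 30 + 20 + 10 + 10 = 100
Every load is within 110 MB, so 4 discs suffice.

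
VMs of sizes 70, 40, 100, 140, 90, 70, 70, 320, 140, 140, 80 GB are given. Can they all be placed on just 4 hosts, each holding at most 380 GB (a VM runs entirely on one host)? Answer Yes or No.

Yes

A valid assignment using 4 hosts:
  host 1: 320 + 40 = 360
  host 2: 140 + 140 + 100 = 380
  host 3: 140 + 90 + 80 + 70 = 380
  host 4: 70 + 70 = 140
Every load is within 380 GB, so 4 hosts suffice.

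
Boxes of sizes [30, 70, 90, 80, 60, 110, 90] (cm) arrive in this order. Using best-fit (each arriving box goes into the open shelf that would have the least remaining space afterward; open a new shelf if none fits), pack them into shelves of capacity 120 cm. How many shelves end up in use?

6

  30 → shelf 1 (new)  [load 30/120]
  70 → shelf 1  [load 100/120]
  90 → shelf 2 (new)  [load 90/120]
  80 → shelf 3 (new)  [load 80/120]
  60 → shelf 4 (new)  [load 60/120]
  110 → shelf 5 (new)  [load 110/120]
  90 → shelf 6 (new)  [load 90/120]
6 shelves opened.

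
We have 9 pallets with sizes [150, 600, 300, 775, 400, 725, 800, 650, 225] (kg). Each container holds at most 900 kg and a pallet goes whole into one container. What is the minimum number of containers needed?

6

Total = 800 + 775 + 725 + 650 + 600 + 400 + 300 + 225 + 150 = 4625 kg.
Lower bound: ⌈4625/900⌉ = 6 containers.
A packing using 6 containers:
  container 1: 800 = 800
  container 2: 775 = 775
  container 3: 725 + 150 = 875
  container 4: 650 + 225 = 875
  container 5: 600 + 300 = 900
  container 6: 400 = 400
This matches the lower bound, so 6 is optimal.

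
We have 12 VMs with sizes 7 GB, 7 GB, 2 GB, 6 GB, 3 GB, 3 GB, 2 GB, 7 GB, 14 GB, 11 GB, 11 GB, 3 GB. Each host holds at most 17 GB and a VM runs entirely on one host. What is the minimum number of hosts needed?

Total = 14 + 11 + 11 + 7 + 7 + 7 + 6 + 3 + 3 + 3 + 2 + 2 = 76 GB.
Lower bound: ⌈76/17⌉ = 5 hosts.
A packing using 5 hosts:
  host 1: 14 + 3 = 17
  host 2: 11 + 6 = 17
  host 3: 11 + 3 + 3 = 17
  host 4: 7 + 7 + 2 = 16
  host 5: 7 + 2 = 9
This matches the lower bound, so 5 is optimal.

5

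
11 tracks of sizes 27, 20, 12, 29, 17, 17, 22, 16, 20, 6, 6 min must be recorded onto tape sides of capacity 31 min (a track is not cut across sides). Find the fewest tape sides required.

8

Total = 29 + 27 + 22 + 20 + 20 + 17 + 17 + 16 + 12 + 6 + 6 = 192 min.
Lower bound: ⌈192/31⌉ = 7 tape sides.
Also, 8 tracks each exceed 31/2 min, and no two of those can share a side, so at least 8 tape sides are needed.
A packing using 8 tape sides:
  side 1: 29 = 29
  side 2: 27 = 27
  side 3: 22 + 6 = 28
  side 4: 20 + 6 = 26
  side 5: 20 = 20
  side 6: 17 + 12 = 29
  side 7: 17 = 17
  side 8: 16 = 16
This matches the lower bound, so 8 is optimal.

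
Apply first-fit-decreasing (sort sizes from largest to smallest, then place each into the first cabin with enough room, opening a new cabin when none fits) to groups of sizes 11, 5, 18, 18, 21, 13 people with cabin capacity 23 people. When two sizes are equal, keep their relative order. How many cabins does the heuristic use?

Sorted descending: 21, 18, 18, 13, 11, 5.
  21 → cabin 1 (new)  [load 21/23]
  18 → cabin 2 (new)  [load 18/23]
  18 → cabin 3 (new)  [load 18/23]
  13 → cabin 4 (new)  [load 13/23]
  11 → cabin 5 (new)  [load 11/23]
  5 → cabin 2  [load 23/23]
5 cabins opened.

5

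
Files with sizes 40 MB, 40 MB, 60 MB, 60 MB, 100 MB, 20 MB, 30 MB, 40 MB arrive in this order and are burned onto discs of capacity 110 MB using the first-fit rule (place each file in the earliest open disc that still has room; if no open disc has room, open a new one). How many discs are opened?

  40 → disc 1 (new)  [load 40/110]
  40 → disc 1  [load 80/110]
  60 → disc 2 (new)  [load 60/110]
  60 → disc 3 (new)  [load 60/110]
  100 → disc 4 (new)  [load 100/110]
  20 → disc 1  [load 100/110]
  30 → disc 2  [load 90/110]
  40 → disc 3  [load 100/110]
4 discs opened.

4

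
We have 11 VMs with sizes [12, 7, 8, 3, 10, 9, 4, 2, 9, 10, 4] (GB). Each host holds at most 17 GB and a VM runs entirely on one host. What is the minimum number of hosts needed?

5

Total = 12 + 10 + 10 + 9 + 9 + 8 + 7 + 4 + 4 + 3 + 2 = 78 GB.
Lower bound: ⌈78/17⌉ = 5 hosts.
A packing using 5 hosts:
  host 1: 12 + 4 = 16
  host 2: 10 + 7 = 17
  host 3: 10 + 4 + 3 = 17
  host 4: 9 + 8 = 17
  host 5: 9 + 2 = 11
This matches the lower bound, so 5 is optimal.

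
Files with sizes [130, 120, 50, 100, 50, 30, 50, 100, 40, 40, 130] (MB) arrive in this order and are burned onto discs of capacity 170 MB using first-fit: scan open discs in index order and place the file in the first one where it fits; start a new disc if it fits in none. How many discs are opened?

6

  130 → disc 1 (new)  [load 130/170]
  120 → disc 2 (new)  [load 120/170]
  50 → disc 2  [load 170/170]
  100 → disc 3 (new)  [load 100/170]
  50 → disc 3  [load 150/170]
  30 → disc 1  [load 160/170]
  50 → disc 4 (new)  [load 50/170]
  100 → disc 4  [load 150/170]
  40 → disc 5 (new)  [load 40/170]
  40 → disc 5  [load 80/170]
  130 → disc 6 (new)  [load 130/170]
6 discs opened.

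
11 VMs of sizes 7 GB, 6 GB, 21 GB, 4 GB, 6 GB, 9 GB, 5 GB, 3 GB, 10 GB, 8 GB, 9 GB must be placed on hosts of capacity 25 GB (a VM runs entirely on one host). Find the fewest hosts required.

Total = 21 + 10 + 9 + 9 + 8 + 7 + 6 + 6 + 5 + 4 + 3 = 88 GB.
Lower bound: ⌈88/25⌉ = 4 hosts.
A packing using 4 hosts:
  host 1: 21 + 4 = 25
  host 2: 10 + 9 + 6 = 25
  host 3: 9 + 8 + 7 = 24
  host 4: 6 + 5 + 3 = 14
This matches the lower bound, so 4 is optimal.

4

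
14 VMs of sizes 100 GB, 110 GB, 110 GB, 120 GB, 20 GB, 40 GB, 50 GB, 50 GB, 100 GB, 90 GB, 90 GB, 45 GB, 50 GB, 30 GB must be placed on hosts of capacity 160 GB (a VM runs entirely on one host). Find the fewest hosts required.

7

Total = 120 + 110 + 110 + 100 + 100 + 90 + 90 + 50 + 50 + 50 + 45 + 40 + 30 + 20 = 1005 GB.
Lower bound: ⌈1005/160⌉ = 7 hosts.
A packing using 7 hosts:
  host 1: 120 + 40 = 160
  host 2: 110 + 50 = 160
  host 3: 110 + 50 = 160
  host 4: 100 + 50 = 150
  host 5: 100 + 45 = 145
  host 6: 90 + 30 + 20 = 140
  host 7: 90 = 90
This matches the lower bound, so 7 is optimal.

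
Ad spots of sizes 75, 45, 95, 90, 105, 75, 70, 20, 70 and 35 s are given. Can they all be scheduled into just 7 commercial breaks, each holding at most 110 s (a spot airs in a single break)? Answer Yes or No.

No

Total = 680 s; ⌈680/110⌉ = 7.
The bound of 7 does not rule out 7, but exhaustive search shows no assignment into 7 commercial breaks of capacity 110 s exists — the minimum is 8.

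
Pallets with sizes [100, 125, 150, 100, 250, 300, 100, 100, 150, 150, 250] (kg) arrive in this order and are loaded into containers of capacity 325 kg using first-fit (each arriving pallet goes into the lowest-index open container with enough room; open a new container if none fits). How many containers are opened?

  100 → container 1 (new)  [load 100/325]
  125 → container 1  [load 225/325]
  150 → container 2 (new)  [load 150/325]
  100 → container 1  [load 325/325]
  250 → container 3 (new)  [load 250/325]
  300 → container 4 (new)  [load 300/325]
  100 → container 2  [load 250/325]
  100 → container 5 (new)  [load 100/325]
  150 → container 5  [load 250/325]
  150 → container 6 (new)  [load 150/325]
  250 → container 7 (new)  [load 250/325]
7 containers opened.

7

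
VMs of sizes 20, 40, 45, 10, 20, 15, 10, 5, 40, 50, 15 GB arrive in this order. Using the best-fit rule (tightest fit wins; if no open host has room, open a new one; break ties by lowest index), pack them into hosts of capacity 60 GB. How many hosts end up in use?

  20 → host 1 (new)  [load 20/60]
  40 → host 1  [load 60/60]
  45 → host 2 (new)  [load 45/60]
  10 → host 2  [load 55/60]
  20 → host 3 (new)  [load 20/60]
  15 → host 3  [load 35/60]
  10 → host 3  [load 45/60]
  5 → host 2  [load 60/60]
  40 → host 4 (new)  [load 40/60]
  50 → host 5 (new)  [load 50/60]
  15 → host 3  [load 60/60]
5 hosts opened.

5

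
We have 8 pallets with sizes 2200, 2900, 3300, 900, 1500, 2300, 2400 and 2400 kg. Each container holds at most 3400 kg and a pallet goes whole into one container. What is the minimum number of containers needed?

Total = 3300 + 2900 + 2400 + 2400 + 2300 + 2200 + 1500 + 900 = 17900 kg.
Lower bound: ⌈17900/3400⌉ = 6 containers.
A packing using 7 containers:
  container 1: 3300 = 3300
  container 2: 2900 = 2900
  container 3: 2400 + 900 = 3300
  container 4: 2400 = 2400
  container 5: 2300 = 2300
  container 6: 2200 = 2200
  container 7: 1500 = 1500
No arrangement into 6 containers stays within capacity, so 7 is optimal.

7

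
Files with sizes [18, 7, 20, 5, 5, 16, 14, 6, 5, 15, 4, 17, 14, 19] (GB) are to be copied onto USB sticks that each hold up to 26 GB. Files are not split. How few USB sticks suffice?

8

Total = 20 + 19 + 18 + 17 + 16 + 15 + 14 + 14 + 7 + 6 + 5 + 5 + 5 + 4 = 165 GB.
Lower bound: ⌈165/26⌉ = 7 USB sticks.
Also, 8 files each exceed 13 GB, and no two of those can share a USB stick, so at least 8 USB sticks are needed.
A packing using 8 USB sticks:
  USB stick 1: 20 + 6 = 26
  USB stick 2: 19 + 7 = 26
  USB stick 3: 18 + 5 = 23
  USB stick 4: 17 + 5 + 4 = 26
  USB stick 5: 16 + 5 = 21
  USB stick 6: 15 = 15
  USB stick 7: 14 = 14
  USB stick 8: 14 = 14
This matches the lower bound, so 8 is optimal.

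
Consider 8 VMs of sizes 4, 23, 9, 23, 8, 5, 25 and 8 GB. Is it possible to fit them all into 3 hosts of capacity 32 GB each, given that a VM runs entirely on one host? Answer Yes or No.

No

Total = 105 GB; ⌈105/32⌉ = 4.
At least 4 hosts are required, but only 3 are allowed.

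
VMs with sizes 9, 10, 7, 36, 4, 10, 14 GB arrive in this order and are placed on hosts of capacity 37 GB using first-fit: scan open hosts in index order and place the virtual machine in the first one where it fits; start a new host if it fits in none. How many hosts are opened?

3

  9 → host 1 (new)  [load 9/37]
  10 → host 1  [load 19/37]
  7 → host 1  [load 26/37]
  36 → host 2 (new)  [load 36/37]
  4 → host 1  [load 30/37]
  10 → host 3 (new)  [load 10/37]
  14 → host 3  [load 24/37]
3 hosts opened.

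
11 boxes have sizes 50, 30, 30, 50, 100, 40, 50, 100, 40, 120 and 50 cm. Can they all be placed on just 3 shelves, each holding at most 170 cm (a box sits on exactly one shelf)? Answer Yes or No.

Total = 660 cm; ⌈660/170⌉ = 4.
At least 4 shelves are required, but only 3 are allowed.

No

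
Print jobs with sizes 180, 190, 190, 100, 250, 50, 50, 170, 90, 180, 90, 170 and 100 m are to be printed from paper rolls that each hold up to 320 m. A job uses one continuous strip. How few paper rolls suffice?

Total = 250 + 190 + 190 + 180 + 180 + 170 + 170 + 100 + 100 + 90 + 90 + 50 + 50 = 1810 m.
Lower bound: ⌈1810/320⌉ = 6 paper rolls.
Also, 7 print jobs each exceed 160 m, and no two of those can share a roll, so at least 7 paper rolls are needed.
A packing using 7 paper rolls:
  roll 1: 250 + 50 = 300
  roll 2: 190 + 100 = 290
  roll 3: 190 + 100 = 290
  roll 4: 180 + 90 + 50 = 320
  roll 5: 180 + 90 = 270
  roll 6: 170 = 170
  roll 7: 170 = 170
This matches the lower bound, so 7 is optimal.

7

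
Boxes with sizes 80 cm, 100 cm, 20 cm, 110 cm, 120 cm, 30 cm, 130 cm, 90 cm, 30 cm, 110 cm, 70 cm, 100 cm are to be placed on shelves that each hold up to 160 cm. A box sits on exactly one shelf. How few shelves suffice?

Total = 130 + 120 + 110 + 110 + 100 + 100 + 90 + 80 + 70 + 30 + 30 + 20 = 990 cm.
Lower bound: ⌈990/160⌉ = 7 shelves.
A packing using 8 shelves:
  shelf 1: 130 + 30 = 160
  shelf 2: 120 + 30 = 150
  shelf 3: 110 + 20 = 130
  shelf 4: 110 = 110
  shelf 5: 100 = 100
  shelf 6: 100 = 100
  shelf 7: 90 + 70 = 160
  shelf 8: 80 = 80
No arrangement into 7 shelves stays within capacity, so 8 is optimal.

8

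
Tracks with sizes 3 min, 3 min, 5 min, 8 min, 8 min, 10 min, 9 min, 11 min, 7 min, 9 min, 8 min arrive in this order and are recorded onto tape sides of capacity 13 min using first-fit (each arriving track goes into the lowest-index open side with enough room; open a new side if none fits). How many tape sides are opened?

9

  3 → side 1 (new)  [load 3/13]
  3 → side 1  [load 6/13]
  5 → side 1  [load 11/13]
  8 → side 2 (new)  [load 8/13]
  8 → side 3 (new)  [load 8/13]
  10 → side 4 (new)  [load 10/13]
  9 → side 5 (new)  [load 9/13]
  11 → side 6 (new)  [load 11/13]
  7 → side 7 (new)  [load 7/13]
  9 → side 8 (new)  [load 9/13]
  8 → side 9 (new)  [load 8/13]
9 tape sides opened.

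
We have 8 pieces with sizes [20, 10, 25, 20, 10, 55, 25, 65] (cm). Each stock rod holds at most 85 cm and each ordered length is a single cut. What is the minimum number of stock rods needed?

3

Total = 65 + 55 + 25 + 25 + 20 + 20 + 10 + 10 = 230 cm.
Lower bound: ⌈230/85⌉ = 3 stock rods.
A packing using 3 stock rods:
  stock rod 1: 65 + 20 = 85
  stock rod 2: 55 + 25 = 80
  stock rod 3: 25 + 20 + 10 + 10 = 65
This matches the lower bound, so 3 is optimal.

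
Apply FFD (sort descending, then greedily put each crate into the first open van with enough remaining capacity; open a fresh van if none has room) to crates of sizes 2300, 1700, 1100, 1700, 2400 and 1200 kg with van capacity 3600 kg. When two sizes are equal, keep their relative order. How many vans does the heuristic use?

Sorted descending: 2400, 2300, 1700, 1700, 1200, 1100.
  2400 → van 1 (new)  [load 2400/3600]
  2300 → van 2 (new)  [load 2300/3600]
  1700 → van 3 (new)  [load 1700/3600]
  1700 → van 3  [load 3400/3600]
  1200 → van 1  [load 3600/3600]
  1100 → van 2  [load 3400/3600]
3 vans opened.

3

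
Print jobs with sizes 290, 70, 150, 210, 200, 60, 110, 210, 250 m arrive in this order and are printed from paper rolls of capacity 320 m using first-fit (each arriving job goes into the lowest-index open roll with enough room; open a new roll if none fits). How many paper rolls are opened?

6

  290 → roll 1 (new)  [load 290/320]
  70 → roll 2 (new)  [load 70/320]
  150 → roll 2  [load 220/320]
  210 → roll 3 (new)  [load 210/320]
  200 → roll 4 (new)  [load 200/320]
  60 → roll 2  [load 280/320]
  110 → roll 3  [load 320/320]
  210 → roll 5 (new)  [load 210/320]
  250 → roll 6 (new)  [load 250/320]
6 paper rolls opened.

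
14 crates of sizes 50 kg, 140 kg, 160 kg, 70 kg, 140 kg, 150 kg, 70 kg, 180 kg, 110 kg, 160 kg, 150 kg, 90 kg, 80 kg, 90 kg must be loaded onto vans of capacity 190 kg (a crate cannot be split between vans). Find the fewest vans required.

Total = 180 + 160 + 160 + 150 + 150 + 140 + 140 + 110 + 90 + 90 + 80 + 70 + 70 + 50 = 1640 kg.
Lower bound: ⌈1640/190⌉ = 9 vans.
A packing using 10 vans:
  van 1: 180 = 180
  van 2: 160 = 160
  van 3: 160 = 160
  van 4: 150 = 150
  van 5: 150 = 150
  van 6: 140 + 50 = 190
  van 7: 140 = 140
  van 8: 110 + 80 = 190
  van 9: 90 + 90 = 180
  van 10: 70 + 70 = 140
No arrangement into 9 vans stays within capacity, so 10 is optimal.

10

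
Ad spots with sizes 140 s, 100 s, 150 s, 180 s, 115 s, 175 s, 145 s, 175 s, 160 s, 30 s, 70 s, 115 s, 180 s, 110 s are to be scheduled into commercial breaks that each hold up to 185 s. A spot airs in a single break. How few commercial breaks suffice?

12

Total = 180 + 180 + 175 + 175 + 160 + 150 + 145 + 140 + 115 + 115 + 110 + 100 + 70 + 30 = 1845 s.
Lower bound: ⌈1845/185⌉ = 10 commercial breaks.
Also, 12 ad spots each exceed 185/2 s, and no two of those can share a break, so at least 12 commercial breaks are needed.
A packing using 12 commercial breaks:
  break 1: 180 = 180
  break 2: 180 = 180
  break 3: 175 = 175
  break 4: 175 = 175
  break 5: 160 = 160
  break 6: 150 + 30 = 180
  break 7: 145 = 145
  break 8: 140 = 140
  break 9: 115 + 70 = 185
  break 10: 115 = 115
  break 11: 110 = 110
  break 12: 100 = 100
This matches the lower bound, so 12 is optimal.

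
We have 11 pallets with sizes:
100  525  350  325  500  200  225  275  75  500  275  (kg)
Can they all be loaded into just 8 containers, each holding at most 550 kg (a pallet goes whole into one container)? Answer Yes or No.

A valid assignment using 7 containers:
  container 1: 525 = 525
  container 2: 500 = 500
  container 3: 500 = 500
  container 4: 350 + 200 = 550
  container 5: 325 + 225 = 550
  container 6: 275 + 275 = 550
  container 7: 100 + 75 = 175
That uses only 7 ≤ 8, so 8 containers are enough.

Yes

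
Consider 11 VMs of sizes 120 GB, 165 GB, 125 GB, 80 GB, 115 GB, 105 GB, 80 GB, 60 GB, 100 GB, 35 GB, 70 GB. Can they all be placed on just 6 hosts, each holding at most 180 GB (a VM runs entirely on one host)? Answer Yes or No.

Total = 1055 GB; ⌈1055/180⌉ = 6.
The bound of 6 does not rule out 6, but exhaustive search shows no assignment into 6 hosts of capacity 180 GB exists — the minimum is 7.

No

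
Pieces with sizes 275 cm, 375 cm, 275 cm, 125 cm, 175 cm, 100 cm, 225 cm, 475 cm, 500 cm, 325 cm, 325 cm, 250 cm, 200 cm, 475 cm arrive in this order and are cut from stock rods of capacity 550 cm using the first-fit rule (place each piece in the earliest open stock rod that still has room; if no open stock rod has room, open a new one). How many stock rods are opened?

  275 → stock rod 1 (new)  [load 275/550]
  375 → stock rod 2 (new)  [load 375/550]
  275 → stock rod 1  [load 550/550]
  125 → stock rod 2  [load 500/550]
  175 → stock rod 3 (new)  [load 175/550]
  100 → stock rod 3  [load 275/550]
  225 → stock rod 3  [load 500/550]
  475 → stock rod 4 (new)  [load 475/550]
  500 → stock rod 5 (new)  [load 500/550]
  325 → stock rod 6 (new)  [load 325/550]
  325 → stock rod 7 (new)  [load 325/550]
  250 → stock rod 8 (new)  [load 250/550]
  200 → stock rod 6  [load 525/550]
  475 → stock rod 9 (new)  [load 475/550]
9 stock rods opened.

9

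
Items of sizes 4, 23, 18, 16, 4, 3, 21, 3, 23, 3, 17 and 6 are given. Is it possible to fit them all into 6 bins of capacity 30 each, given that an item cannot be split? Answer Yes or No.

A valid assignment using 6 bins:
  bin 1: 23 + 6 = 29
  bin 2: 23 + 4 + 3 = 30
  bin 3: 21 + 4 + 3 = 28
  bin 4: 18 + 3 = 21
  bin 5: 17 = 17
  bin 6: 16 = 16
Every load is within 30, so 6 bins suffice.

Yes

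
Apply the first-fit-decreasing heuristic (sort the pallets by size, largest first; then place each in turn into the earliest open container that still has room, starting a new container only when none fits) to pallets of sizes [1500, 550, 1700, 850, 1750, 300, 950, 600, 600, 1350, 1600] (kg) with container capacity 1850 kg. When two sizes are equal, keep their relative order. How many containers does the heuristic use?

7

Sorted descending: 1750, 1700, 1600, 1500, 1350, 950, 850, 600, 600, 550, 300.
  1750 → container 1 (new)  [load 1750/1850]
  1700 → container 2 (new)  [load 1700/1850]
  1600 → container 3 (new)  [load 1600/1850]
  1500 → container 4 (new)  [load 1500/1850]
  1350 → container 5 (new)  [load 1350/1850]
  950 → container 6 (new)  [load 950/1850]
  850 → container 6  [load 1800/1850]
  600 → container 7 (new)  [load 600/1850]
  600 → container 7  [load 1200/1850]
  550 → container 7  [load 1750/1850]
  300 → container 4  [load 1800/1850]
7 containers opened.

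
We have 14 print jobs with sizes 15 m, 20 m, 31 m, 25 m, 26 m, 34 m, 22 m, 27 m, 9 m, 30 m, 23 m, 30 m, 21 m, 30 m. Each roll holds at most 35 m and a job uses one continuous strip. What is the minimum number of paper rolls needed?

Total = 34 + 31 + 30 + 30 + 30 + 27 + 26 + 25 + 23 + 22 + 21 + 20 + 15 + 9 = 343 m.
Lower bound: ⌈343/35⌉ = 10 paper rolls.
Also, 12 print jobs each exceed 35/2 m, and no two of those can share a roll, so at least 12 paper rolls are needed.
A packing using 12 paper rolls:
  roll 1: 34 = 34
  roll 2: 31 = 31
  roll 3: 30 = 30
  roll 4: 30 = 30
  roll 5: 30 = 30
  roll 6: 27 = 27
  roll 7: 26 + 9 = 35
  roll 8: 25 = 25
  roll 9: 23 = 23
  roll 10: 22 = 22
  roll 11: 21 = 21
  roll 12: 20 + 15 = 35
This matches the lower bound, so 12 is optimal.

12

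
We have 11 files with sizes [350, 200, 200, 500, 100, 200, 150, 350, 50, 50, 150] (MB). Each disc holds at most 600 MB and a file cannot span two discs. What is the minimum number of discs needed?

Total = 500 + 350 + 350 + 200 + 200 + 200 + 150 + 150 + 100 + 50 + 50 = 2300 MB.
Lower bound: ⌈2300/600⌉ = 4 discs.
A packing using 4 discs:
  disc 1: 500 + 100 = 600
  disc 2: 350 + 200 + 50 = 600
  disc 3: 350 + 200 + 50 = 600
  disc 4: 200 + 150 + 150 = 500
This matches the lower bound, so 4 is optimal.

4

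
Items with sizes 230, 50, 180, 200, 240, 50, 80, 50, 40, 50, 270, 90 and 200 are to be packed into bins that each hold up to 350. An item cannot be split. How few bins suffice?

Total = 270 + 240 + 230 + 200 + 200 + 180 + 90 + 80 + 50 + 50 + 50 + 50 + 40 = 1730.
Lower bound: ⌈1730/350⌉ = 5 bins.
Also, 6 items each exceed 175, and no two of those can share a bin, so at least 6 bins are needed.
A packing using 6 bins:
  bin 1: 270 + 80 = 350
  bin 2: 240 + 90 = 330
  bin 3: 230 + 50 + 50 = 330
  bin 4: 200 + 50 + 50 + 40 = 340
  bin 5: 200 = 200
  bin 6: 180 = 180
This matches the lower bound, so 6 is optimal.

6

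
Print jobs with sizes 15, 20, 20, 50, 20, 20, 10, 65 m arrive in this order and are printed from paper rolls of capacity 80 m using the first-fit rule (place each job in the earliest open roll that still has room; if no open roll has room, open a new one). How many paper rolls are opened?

3

  15 → roll 1 (new)  [load 15/80]
  20 → roll 1  [load 35/80]
  20 → roll 1  [load 55/80]
  50 → roll 2 (new)  [load 50/80]
  20 → roll 1  [load 75/80]
  20 → roll 2  [load 70/80]
  10 → roll 2  [load 80/80]
  65 → roll 3 (new)  [load 65/80]
3 paper rolls opened.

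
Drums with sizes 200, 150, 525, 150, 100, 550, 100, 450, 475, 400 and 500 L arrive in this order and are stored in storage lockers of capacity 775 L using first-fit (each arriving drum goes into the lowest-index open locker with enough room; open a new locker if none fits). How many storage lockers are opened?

7

  200 → locker 1 (new)  [load 200/775]
  150 → locker 1  [load 350/775]
  525 → locker 2 (new)  [load 525/775]
  150 → locker 1  [load 500/775]
  100 → locker 1  [load 600/775]
  550 → locker 3 (new)  [load 550/775]
  100 → locker 1  [load 700/775]
  450 → locker 4 (new)  [load 450/775]
  475 → locker 5 (new)  [load 475/775]
  400 → locker 6 (new)  [load 400/775]
  500 → locker 7 (new)  [load 500/775]
7 storage lockers opened.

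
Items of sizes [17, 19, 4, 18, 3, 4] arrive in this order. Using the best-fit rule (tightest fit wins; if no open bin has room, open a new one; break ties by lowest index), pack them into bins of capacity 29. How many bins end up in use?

  17 → bin 1 (new)  [load 17/29]
  19 → bin 2 (new)  [load 19/29]
  4 → bin 2  [load 23/29]
  18 → bin 3 (new)  [load 18/29]
  3 → bin 2  [load 26/29]
  4 → bin 3  [load 22/29]
3 bins opened.

3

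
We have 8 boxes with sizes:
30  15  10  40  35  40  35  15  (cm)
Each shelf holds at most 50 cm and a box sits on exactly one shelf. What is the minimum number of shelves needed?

Total = 40 + 40 + 35 + 35 + 30 + 15 + 15 + 10 = 220 cm.
Lower bound: ⌈220/50⌉ = 5 shelves.
A packing using 5 shelves:
  shelf 1: 40 + 10 = 50
  shelf 2: 40 = 40
  shelf 3: 35 + 15 = 50
  shelf 4: 35 + 15 = 50
  shelf 5: 30 = 30
This matches the lower bound, so 5 is optimal.

5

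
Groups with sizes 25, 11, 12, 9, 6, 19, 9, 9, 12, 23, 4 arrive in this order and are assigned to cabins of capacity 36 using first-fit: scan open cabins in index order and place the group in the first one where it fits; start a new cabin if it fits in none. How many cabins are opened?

  25 → cabin 1 (new)  [load 25/36]
  11 → cabin 1  [load 36/36]
  12 → cabin 2 (new)  [load 12/36]
  9 → cabin 2  [load 21/36]
  6 → cabin 2  [load 27/36]
  19 → cabin 3 (new)  [load 19/36]
  9 → cabin 2  [load 36/36]
  9 → cabin 3  [load 28/36]
  12 → cabin 4 (new)  [load 12/36]
  23 → cabin 4  [load 35/36]
  4 → cabin 3  [load 32/36]
4 cabins opened.

4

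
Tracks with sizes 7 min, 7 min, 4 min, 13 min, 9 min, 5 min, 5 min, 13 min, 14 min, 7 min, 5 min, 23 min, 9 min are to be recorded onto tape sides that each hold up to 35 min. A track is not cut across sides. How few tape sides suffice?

4

Total = 23 + 14 + 13 + 13 + 9 + 9 + 7 + 7 + 7 + 5 + 5 + 5 + 4 = 121 min.
Lower bound: ⌈121/35⌉ = 4 tape sides.
A packing using 4 tape sides:
  side 1: 23 + 9 = 32
  side 2: 14 + 13 + 7 = 34
  side 3: 13 + 9 + 7 + 5 = 34
  side 4: 7 + 5 + 5 + 4 = 21
This matches the lower bound, so 4 is optimal.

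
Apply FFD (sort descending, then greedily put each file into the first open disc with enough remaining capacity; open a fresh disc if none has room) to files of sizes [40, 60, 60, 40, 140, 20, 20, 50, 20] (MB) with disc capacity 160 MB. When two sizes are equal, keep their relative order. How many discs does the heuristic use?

3

Sorted descending: 140, 60, 60, 50, 40, 40, 20, 20, 20.
  140 → disc 1 (new)  [load 140/160]
  60 → disc 2 (new)  [load 60/160]
  60 → disc 2  [load 120/160]
  50 → disc 3 (new)  [load 50/160]
  40 → disc 2  [load 160/160]
  40 → disc 3  [load 90/160]
  20 → disc 1  [load 160/160]
  20 → disc 3  [load 110/160]
  20 → disc 3  [load 130/160]
3 discs opened.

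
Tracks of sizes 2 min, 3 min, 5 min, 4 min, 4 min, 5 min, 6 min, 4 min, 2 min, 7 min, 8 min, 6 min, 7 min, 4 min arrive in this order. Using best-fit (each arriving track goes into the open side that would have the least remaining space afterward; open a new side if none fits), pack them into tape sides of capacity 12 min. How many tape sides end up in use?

7

  2 → side 1 (new)  [load 2/12]
  3 → side 1  [load 5/12]
  5 → side 1  [load 10/12]
  4 → side 2 (new)  [load 4/12]
  4 → side 2  [load 8/12]
  5 → side 3 (new)  [load 5/12]
  6 → side 3  [load 11/12]
  4 → side 2  [load 12/12]
  2 → side 1  [load 12/12]
  7 → side 4 (new)  [load 7/12]
  8 → side 5 (new)  [load 8/12]
  6 → side 6 (new)  [load 6/12]
  7 → side 7 (new)  [load 7/12]
  4 → side 5  [load 12/12]
7 tape sides opened.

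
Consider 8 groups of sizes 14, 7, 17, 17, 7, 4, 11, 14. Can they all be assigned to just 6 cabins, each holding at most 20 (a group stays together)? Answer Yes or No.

A valid assignment using 6 cabins:
  cabin 1: 17 = 17
  cabin 2: 17 = 17
  cabin 3: 14 + 4 = 18
  cabin 4: 14 = 14
  cabin 5: 11 + 7 = 18
  cabin 6: 7 = 7
Every load is within 20, so 6 cabins suffice.

Yes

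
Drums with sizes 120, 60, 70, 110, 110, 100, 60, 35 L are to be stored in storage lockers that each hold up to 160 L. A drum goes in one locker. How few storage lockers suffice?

Total = 120 + 110 + 110 + 100 + 70 + 60 + 60 + 35 = 665 L.
Lower bound: ⌈665/160⌉ = 5 storage lockers.
A packing using 5 storage lockers:
  locker 1: 120 + 35 = 155
  locker 2: 110 = 110
  locker 3: 110 = 110
  locker 4: 100 + 60 = 160
  locker 5: 70 + 60 = 130
This matches the lower bound, so 5 is optimal.

5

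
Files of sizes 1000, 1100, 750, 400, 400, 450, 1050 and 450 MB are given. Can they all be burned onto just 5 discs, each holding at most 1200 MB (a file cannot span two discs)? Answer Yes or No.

No

Total = 5600 MB; ⌈5600/1200⌉ = 5.
The bound of 5 does not rule out 5, but exhaustive search shows no assignment into 5 discs of capacity 1200 MB exists — the minimum is 6.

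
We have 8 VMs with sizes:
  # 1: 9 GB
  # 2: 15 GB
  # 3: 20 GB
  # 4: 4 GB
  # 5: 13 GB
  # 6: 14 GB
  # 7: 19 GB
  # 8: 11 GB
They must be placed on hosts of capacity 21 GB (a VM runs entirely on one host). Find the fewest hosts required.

6

Total = 20 + 19 + 15 + 14 + 13 + 11 + 9 + 4 = 105 GB.
Lower bound: ⌈105/21⌉ = 5 hosts.
Also, 6 VMs each exceed 21/2 GB, and no two of those can share a host, so at least 6 hosts are needed.
A packing using 6 hosts:
  host 1: 20 = 20
  host 2: 19 = 19
  host 3: 15 + 4 = 19
  host 4: 14 = 14
  host 5: 13 = 13
  host 6: 11 + 9 = 20
This matches the lower bound, so 6 is optimal.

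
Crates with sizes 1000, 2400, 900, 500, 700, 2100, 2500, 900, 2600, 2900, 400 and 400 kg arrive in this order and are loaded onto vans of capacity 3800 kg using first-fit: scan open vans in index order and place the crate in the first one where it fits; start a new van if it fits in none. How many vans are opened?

6

  1000 → van 1 (new)  [load 1000/3800]
  2400 → van 1  [load 3400/3800]
  900 → van 2 (new)  [load 900/3800]
  500 → van 2  [load 1400/3800]
  700 → van 2  [load 2100/3800]
  2100 → van 3 (new)  [load 2100/3800]
  2500 → van 4 (new)  [load 2500/3800]
  900 → van 2  [load 3000/3800]
  2600 → van 5 (new)  [load 2600/3800]
  2900 → van 6 (new)  [load 2900/3800]
  400 → van 1  [load 3800/3800]
  400 → van 2  [load 3400/3800]
6 vans opened.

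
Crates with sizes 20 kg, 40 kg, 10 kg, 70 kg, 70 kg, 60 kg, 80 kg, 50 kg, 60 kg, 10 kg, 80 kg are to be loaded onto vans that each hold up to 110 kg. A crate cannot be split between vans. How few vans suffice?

6

Total = 80 + 80 + 70 + 70 + 60 + 60 + 50 + 40 + 20 + 10 + 10 = 550 kg.
Lower bound: ⌈550/110⌉ = 5 vans.
Also, 6 crates each exceed 55 kg, and no two of those can share a van, so at least 6 vans are needed.
A packing using 6 vans:
  van 1: 80 + 20 + 10 = 110
  van 2: 80 + 10 = 90
  van 3: 70 + 40 = 110
  van 4: 70 = 70
  van 5: 60 + 50 = 110
  van 6: 60 = 60
This matches the lower bound, so 6 is optimal.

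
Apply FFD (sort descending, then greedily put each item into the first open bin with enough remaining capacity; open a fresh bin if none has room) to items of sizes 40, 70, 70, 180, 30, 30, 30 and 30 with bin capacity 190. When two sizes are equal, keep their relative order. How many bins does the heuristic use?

Sorted descending: 180, 70, 70, 40, 30, 30, 30, 30.
  180 → bin 1 (new)  [load 180/190]
  70 → bin 2 (new)  [load 70/190]
  70 → bin 2  [load 140/190]
  40 → bin 2  [load 180/190]
  30 → bin 3 (new)  [load 30/190]
  30 → bin 3  [load 60/190]
  30 → bin 3  [load 90/190]
  30 → bin 3  [load 120/190]
3 bins opened.

3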